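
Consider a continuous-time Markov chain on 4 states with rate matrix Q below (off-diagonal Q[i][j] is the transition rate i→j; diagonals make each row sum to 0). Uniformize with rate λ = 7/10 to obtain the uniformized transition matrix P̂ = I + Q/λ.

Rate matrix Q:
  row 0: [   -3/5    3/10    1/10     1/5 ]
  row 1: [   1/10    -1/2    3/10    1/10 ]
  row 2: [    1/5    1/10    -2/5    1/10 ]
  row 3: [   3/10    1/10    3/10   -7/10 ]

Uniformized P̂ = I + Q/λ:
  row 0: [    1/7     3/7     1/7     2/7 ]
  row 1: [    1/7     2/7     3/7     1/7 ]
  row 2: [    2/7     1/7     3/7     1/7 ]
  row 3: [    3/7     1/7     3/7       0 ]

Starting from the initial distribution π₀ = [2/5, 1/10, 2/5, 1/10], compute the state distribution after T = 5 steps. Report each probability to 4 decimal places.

t=0: π = [0.4000, 0.1000, 0.4000, 0.1000]
t=1: π = [0.2286, 0.2714, 0.3143, 0.1857]
t=2: π = [0.2408, 0.2469, 0.3633, 0.1490]
t=3: π = [0.2373, 0.2469, 0.3598, 0.1560]
t=4: π = [0.2388, 0.2459, 0.3608, 0.1545]
t=5: π = [0.2385, 0.2462, 0.3603, 0.1549]

π = [0.2385, 0.2462, 0.3603, 0.1549]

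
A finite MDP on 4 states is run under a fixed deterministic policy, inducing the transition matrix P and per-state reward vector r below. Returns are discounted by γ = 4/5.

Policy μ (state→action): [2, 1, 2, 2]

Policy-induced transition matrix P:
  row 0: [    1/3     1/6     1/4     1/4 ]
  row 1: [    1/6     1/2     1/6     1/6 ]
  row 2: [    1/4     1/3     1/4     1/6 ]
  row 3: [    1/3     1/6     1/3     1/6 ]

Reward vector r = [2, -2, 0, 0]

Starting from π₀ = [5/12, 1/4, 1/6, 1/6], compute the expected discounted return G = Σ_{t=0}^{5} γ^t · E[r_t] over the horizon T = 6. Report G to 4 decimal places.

G = 0.1759

t=0: π = [0.4167, 0.2500, 0.1667, 0.1667], E[r] = 0.3333, γ^t·E[r] = 0.333333, running G = 0.333333
t=1: π = [0.2778, 0.2778, 0.2431, 0.2014], E[r] = 0.0000, γ^t·E[r] = 0.000000, running G = 0.333333
t=2: π = [0.2668, 0.2998, 0.2436, 0.1898], E[r] = -0.0660, γ^t·E[r] = -0.042222, running G = 0.291111
t=3: π = [0.2631, 0.3072, 0.2408, 0.1889], E[r] = -0.0883, γ^t·E[r] = -0.045185, running G = 0.245926
t=4: π = [0.2621, 0.3092, 0.2401, 0.1886], E[r] = -0.0943, γ^t·E[r] = -0.038617, running G = 0.207309
t=5: π = [0.2618, 0.3098, 0.2399, 0.1885], E[r] = -0.0959, γ^t·E[r] = -0.031438, running G = 0.175870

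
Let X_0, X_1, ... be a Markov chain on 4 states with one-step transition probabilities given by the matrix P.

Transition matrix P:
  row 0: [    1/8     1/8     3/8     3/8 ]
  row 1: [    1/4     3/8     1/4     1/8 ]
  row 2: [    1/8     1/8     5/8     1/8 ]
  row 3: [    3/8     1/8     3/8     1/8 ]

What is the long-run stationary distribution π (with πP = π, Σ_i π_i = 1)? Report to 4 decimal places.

Balance equations π_j = Σ_i π_i·P[i][j]:
  π_0 = 1/8·π_0 + 1/4·π_1 + 1/8·π_2 + 3/8·π_3
  π_1 = 1/8·π_0 + 3/8·π_1 + 1/8·π_2 + 1/8·π_3
  π_2 = 3/8·π_0 + 1/4·π_1 + 5/8·π_2 + 3/8·π_3
  normalize: π_0 + π_1 + π_2 + π_3 = 1
Solving the linear system gives exactly π = [17/90, 1/6, 17/36, 31/180].

π = [0.1889, 0.1667, 0.4722, 0.1722]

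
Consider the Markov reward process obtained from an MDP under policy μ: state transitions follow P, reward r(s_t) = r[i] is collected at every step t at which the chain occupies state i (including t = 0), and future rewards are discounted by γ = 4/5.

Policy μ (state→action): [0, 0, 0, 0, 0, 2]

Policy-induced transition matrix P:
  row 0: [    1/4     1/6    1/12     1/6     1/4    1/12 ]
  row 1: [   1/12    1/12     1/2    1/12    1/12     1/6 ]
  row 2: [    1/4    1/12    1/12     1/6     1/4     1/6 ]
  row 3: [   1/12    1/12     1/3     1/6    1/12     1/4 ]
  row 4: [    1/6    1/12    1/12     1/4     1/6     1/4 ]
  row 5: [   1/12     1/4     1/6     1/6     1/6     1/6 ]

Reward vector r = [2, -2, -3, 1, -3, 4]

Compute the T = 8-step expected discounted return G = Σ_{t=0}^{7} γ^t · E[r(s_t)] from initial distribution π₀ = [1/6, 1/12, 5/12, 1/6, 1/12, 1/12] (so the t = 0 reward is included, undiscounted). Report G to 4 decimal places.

G = -1.2015

t=0: π = [0.1667, 0.0833, 0.4167, 0.1667, 0.0833, 0.0833], E[r] = -0.8333, γ^t·E[r] = -0.833333, running G = -0.833333
t=1: π = [0.1875, 0.1111, 0.1667, 0.1667, 0.1944, 0.1736], E[r] = -0.0694, γ^t·E[r] = -0.055556, running G = -0.888889
t=2: π = [0.1586, 0.1279, 0.1858, 0.1736, 0.1730, 0.1811], E[r] = -0.1169, γ^t·E[r] = -0.074815, running G = -0.963704
t=3: π = [0.1551, 0.1267, 0.1951, 0.1704, 0.1702, 0.1823], E[r] = -0.1395, γ^t·E[r] = -0.071407, running G = -1.035111
t=4: π = [0.1559, 0.1267, 0.1939, 0.1703, 0.1711, 0.1821], E[r] = -0.1378, γ^t·E[r] = -0.056448, running G = -1.091559
t=5: π = [0.1559, 0.1267, 0.1939, 0.1704, 0.1711, 0.1821], E[r] = -0.1375, γ^t·E[r] = -0.045052, running G = -1.136611
t=6: π = [0.1559, 0.1267, 0.1939, 0.1704, 0.1711, 0.1821], E[r] = -0.1375, γ^t·E[r] = -0.036057, running G = -1.172667
t=7: π = [0.1559, 0.1267, 0.1939, 0.1704, 0.1711, 0.1821], E[r] = -0.1375, γ^t·E[r] = -0.028846, running G = -1.201513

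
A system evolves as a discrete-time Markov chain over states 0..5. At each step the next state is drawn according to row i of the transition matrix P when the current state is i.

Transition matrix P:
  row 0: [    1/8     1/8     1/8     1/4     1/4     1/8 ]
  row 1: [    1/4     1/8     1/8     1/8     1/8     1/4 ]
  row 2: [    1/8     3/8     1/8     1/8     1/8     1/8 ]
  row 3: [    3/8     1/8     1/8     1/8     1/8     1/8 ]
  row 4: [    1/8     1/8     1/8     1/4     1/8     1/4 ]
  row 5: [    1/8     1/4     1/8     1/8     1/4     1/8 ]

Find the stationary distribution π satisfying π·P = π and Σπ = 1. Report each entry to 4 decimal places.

π = [0.1896, 0.1773, 0.1250, 0.1699, 0.1698, 0.1684]

Balance equations π_j = Σ_i π_i·P[i][j]:
  π_0 = 1/8·π_0 + 1/4·π_1 + 1/8·π_2 + 3/8·π_3 + 1/8·π_4 + 1/8·π_5
  π_1 = 1/8·π_0 + 1/8·π_1 + 3/8·π_2 + 1/8·π_3 + 1/8·π_4 + 1/4·π_5
  π_2 = 1/8·π_0 + 1/8·π_1 + 1/8·π_2 + 1/8·π_3 + 1/8·π_4 + 1/8·π_5
  π_3 = 1/4·π_0 + 1/8·π_1 + 1/8·π_2 + 1/8·π_3 + 1/4·π_4 + 1/8·π_5
  π_4 = 1/4·π_0 + 1/8·π_1 + 1/8·π_2 + 1/8·π_3 + 1/8·π_4 + 1/4·π_5
  normalize: π_0 + π_1 + π_2 + π_3 + π_4 + π_5 = 1
Solving the linear system gives exactly π = [553/2916, 517/2916, 1/8, 991/5832, 55/324, 491/2916].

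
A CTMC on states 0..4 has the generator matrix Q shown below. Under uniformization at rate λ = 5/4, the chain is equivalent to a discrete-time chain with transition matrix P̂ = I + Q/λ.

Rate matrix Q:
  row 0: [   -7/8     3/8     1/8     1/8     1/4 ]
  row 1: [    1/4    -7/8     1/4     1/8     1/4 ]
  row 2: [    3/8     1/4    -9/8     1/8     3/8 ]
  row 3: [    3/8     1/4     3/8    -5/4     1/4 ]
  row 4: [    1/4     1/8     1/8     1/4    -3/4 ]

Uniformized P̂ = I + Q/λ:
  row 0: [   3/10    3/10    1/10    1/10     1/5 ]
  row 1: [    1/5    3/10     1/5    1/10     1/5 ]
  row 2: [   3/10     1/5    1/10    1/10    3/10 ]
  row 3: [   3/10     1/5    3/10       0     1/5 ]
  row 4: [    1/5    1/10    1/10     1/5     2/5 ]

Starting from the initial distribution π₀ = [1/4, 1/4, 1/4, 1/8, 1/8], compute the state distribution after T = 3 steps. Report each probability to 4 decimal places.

π = [0.2510, 0.2211, 0.1455, 0.1150, 0.2674]

t=0: π = [0.2500, 0.2500, 0.2500, 0.1250, 0.1250]
t=1: π = [0.2625, 0.2375, 0.1500, 0.1000, 0.2500]
t=2: π = [0.2513, 0.2250, 0.1438, 0.1150, 0.2650]
t=3: π = [0.2510, 0.2211, 0.1455, 0.1150, 0.2674]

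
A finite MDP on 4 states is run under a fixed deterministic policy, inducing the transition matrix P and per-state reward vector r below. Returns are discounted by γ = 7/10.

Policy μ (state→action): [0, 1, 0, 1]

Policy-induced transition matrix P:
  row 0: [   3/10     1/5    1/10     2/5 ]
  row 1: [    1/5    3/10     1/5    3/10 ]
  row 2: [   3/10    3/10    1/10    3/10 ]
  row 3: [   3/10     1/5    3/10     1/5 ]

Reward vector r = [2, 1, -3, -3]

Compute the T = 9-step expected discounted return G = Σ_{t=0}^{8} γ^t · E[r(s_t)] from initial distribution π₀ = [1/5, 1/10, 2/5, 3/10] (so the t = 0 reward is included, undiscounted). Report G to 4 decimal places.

t=0: π = [0.2000, 0.1000, 0.4000, 0.3000], E[r] = -1.6000, γ^t·E[r] = -1.600000, running G = -1.600000
t=1: π = [0.2900, 0.2500, 0.1700, 0.2900], E[r] = -0.5500, γ^t·E[r] = -0.385000, running G = -1.985000
t=2: π = [0.2750, 0.2420, 0.1830, 0.3000], E[r] = -0.6570, γ^t·E[r] = -0.321930, running G = -2.306930
t=3: π = [0.2758, 0.2425, 0.1842, 0.2975], E[r] = -0.6510, γ^t·E[r] = -0.223293, running G = -2.530223
t=4: π = [0.2758, 0.2427, 0.1838, 0.2978], E[r] = -0.6506, γ^t·E[r] = -0.156202, running G = -2.686425
t=5: π = [0.2757, 0.2426, 0.1838, 0.2978], E[r] = -0.6508, γ^t·E[r] = -0.109374, running G = -2.795799
t=6: π = [0.2757, 0.2426, 0.1838, 0.2978], E[r] = -0.6507, γ^t·E[r] = -0.076558, running G = -2.872357
t=7: π = [0.2757, 0.2426, 0.1838, 0.2978], E[r] = -0.6507, γ^t·E[r] = -0.053591, running G = -2.925948
t=8: π = [0.2757, 0.2426, 0.1838, 0.2978], E[r] = -0.6507, γ^t·E[r] = -0.037514, running G = -2.963462

G = -2.9635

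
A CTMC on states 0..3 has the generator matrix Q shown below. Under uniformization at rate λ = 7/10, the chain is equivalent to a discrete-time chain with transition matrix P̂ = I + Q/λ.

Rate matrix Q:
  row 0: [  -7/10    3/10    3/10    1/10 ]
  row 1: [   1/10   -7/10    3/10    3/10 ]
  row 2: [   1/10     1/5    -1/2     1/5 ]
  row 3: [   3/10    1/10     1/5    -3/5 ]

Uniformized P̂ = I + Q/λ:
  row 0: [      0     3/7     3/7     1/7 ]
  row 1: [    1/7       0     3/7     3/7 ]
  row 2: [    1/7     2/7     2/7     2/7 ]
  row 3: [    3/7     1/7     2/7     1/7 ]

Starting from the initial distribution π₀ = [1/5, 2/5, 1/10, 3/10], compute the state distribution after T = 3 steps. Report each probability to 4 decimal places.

t=0: π = [0.2000, 0.4000, 0.1000, 0.3000]
t=1: π = [0.2000, 0.1571, 0.3714, 0.2714]
t=2: π = [0.1918, 0.2306, 0.3367, 0.2408]
t=3: π = [0.1843, 0.2128, 0.3461, 0.2569]

π = [0.1843, 0.2128, 0.3461, 0.2569]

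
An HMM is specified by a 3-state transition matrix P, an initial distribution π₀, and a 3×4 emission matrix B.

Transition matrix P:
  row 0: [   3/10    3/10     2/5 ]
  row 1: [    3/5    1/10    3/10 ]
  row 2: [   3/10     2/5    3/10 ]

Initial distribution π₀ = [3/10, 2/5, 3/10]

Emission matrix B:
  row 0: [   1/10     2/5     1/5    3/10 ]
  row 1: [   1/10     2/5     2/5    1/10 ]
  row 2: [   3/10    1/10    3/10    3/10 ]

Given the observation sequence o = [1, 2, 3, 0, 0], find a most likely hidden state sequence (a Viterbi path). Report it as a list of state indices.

path = [0, 1, 0, 2, 2]

t=0: δ = [1.200e-01, 1.600e-01, 3.000e-02]  (obs o_0=1)
t=1: δ = [1.920e-02, 1.440e-02, 1.440e-02]  ψ = [1, 0, 0]  (obs o_1=2)
t=2: δ = [2.592e-03, 5.760e-04, 2.304e-03]  ψ = [1, 0, 0]  (obs o_2=3)
t=3: δ = [7.776e-05, 9.216e-05, 3.110e-04]  ψ = [0, 2, 0]  (obs o_3=0)
t=4: δ = [9.331e-06, 1.244e-05, 2.799e-05]  ψ = [2, 2, 2]  (obs o_4=0)
backtrack: best end state = 2; path = [0, 1, 0, 2, 2]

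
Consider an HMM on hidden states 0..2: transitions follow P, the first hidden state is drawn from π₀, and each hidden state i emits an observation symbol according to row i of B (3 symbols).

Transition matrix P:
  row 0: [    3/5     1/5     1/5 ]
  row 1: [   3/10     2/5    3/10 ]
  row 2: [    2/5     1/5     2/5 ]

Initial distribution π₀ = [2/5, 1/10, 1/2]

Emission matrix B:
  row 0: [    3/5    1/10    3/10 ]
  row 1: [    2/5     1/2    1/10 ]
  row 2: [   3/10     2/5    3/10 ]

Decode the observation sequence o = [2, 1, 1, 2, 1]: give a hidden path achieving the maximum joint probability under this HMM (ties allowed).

t=0: δ = [1.200e-01, 1.000e-02, 1.500e-01]  (obs o_0=2)
t=1: δ = [7.200e-03, 1.500e-02, 2.400e-02]  ψ = [0, 2, 2]  (obs o_1=1)
t=2: δ = [9.600e-04, 3.000e-03, 3.840e-03]  ψ = [2, 1, 2]  (obs o_2=1)
t=3: δ = [4.608e-04, 1.200e-04, 4.608e-04]  ψ = [2, 1, 2]  (obs o_3=2)
t=4: δ = [2.765e-05, 4.608e-05, 7.373e-05]  ψ = [0, 0, 2]  (obs o_4=1)
backtrack: best end state = 2; path = [2, 2, 2, 2, 2]

path = [2, 2, 2, 2, 2]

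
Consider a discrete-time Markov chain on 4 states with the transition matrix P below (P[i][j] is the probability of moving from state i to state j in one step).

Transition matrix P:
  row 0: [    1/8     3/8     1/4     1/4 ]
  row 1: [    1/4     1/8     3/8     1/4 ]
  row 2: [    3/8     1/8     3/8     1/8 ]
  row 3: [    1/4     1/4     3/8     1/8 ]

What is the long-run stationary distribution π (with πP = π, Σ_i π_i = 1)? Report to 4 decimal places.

π = [0.2603, 0.2131, 0.3425, 0.1842]

Balance equations π_j = Σ_i π_i·P[i][j]:
  π_0 = 1/8·π_0 + 1/4·π_1 + 3/8·π_2 + 1/4·π_3
  π_1 = 3/8·π_0 + 1/8·π_1 + 1/8·π_2 + 1/4·π_3
  π_2 = 1/4·π_0 + 3/8·π_1 + 3/8·π_2 + 3/8·π_3
  normalize: π_0 + π_1 + π_2 + π_3 = 1
Solving the linear system gives exactly π = [19/73, 140/657, 25/73, 121/657].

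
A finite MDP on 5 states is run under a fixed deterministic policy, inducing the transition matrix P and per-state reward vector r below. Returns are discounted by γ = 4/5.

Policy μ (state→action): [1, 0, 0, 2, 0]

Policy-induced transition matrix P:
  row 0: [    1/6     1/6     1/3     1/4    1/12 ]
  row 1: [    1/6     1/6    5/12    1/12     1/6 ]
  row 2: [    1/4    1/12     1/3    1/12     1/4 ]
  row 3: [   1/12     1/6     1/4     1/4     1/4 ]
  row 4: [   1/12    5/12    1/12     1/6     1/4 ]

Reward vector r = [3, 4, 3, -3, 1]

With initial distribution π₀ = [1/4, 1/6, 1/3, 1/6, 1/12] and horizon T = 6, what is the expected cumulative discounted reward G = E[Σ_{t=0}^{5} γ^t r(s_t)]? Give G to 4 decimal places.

G = 6.9552

t=0: π = [0.2500, 0.1667, 0.3333, 0.1667, 0.0833], E[r] = 2.0000, γ^t·E[r] = 2.000000, running G = 2.000000
t=1: π = [0.1736, 0.1597, 0.3125, 0.1597, 0.1944], E[r] = 1.8125, γ^t·E[r] = 1.450000, running G = 3.450000
t=2: π = [0.1632, 0.1892, 0.2847, 0.1551, 0.2078], E[r] = 1.8432, γ^t·E[r] = 1.179630, running G = 4.629630
t=3: π = [0.1602, 0.1949, 0.2842, 0.1537, 0.2070], E[r] = 1.8587, γ^t·E[r] = 0.951630, running G = 5.581259
t=4: π = [0.1603, 0.1947, 0.2850, 0.1529, 0.2071], E[r] = 1.8632, γ^t·E[r] = 0.763182, running G = 6.344441
t=5: π = [0.1604, 0.1947, 0.2851, 0.1528, 0.2071], E[r] = 1.8638, γ^t·E[r] = 0.610746, running G = 6.955187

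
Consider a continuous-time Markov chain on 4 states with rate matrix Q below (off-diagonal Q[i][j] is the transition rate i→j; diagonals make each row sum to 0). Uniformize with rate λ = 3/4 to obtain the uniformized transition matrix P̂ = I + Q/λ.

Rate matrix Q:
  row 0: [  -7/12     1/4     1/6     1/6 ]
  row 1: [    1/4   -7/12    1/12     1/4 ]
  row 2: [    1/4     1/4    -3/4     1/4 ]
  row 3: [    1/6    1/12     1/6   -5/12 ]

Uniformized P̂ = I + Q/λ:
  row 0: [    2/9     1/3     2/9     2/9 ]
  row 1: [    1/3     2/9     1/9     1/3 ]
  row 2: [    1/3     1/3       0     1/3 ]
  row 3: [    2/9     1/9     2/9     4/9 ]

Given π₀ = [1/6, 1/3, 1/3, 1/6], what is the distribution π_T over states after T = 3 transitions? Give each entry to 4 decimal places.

π = [0.2666, 0.2327, 0.1591, 0.3416]

t=0: π = [0.1667, 0.3333, 0.3333, 0.1667]
t=1: π = [0.2963, 0.2593, 0.1111, 0.3333]
t=2: π = [0.2634, 0.2305, 0.1687, 0.3374]
t=3: π = [0.2666, 0.2327, 0.1591, 0.3416]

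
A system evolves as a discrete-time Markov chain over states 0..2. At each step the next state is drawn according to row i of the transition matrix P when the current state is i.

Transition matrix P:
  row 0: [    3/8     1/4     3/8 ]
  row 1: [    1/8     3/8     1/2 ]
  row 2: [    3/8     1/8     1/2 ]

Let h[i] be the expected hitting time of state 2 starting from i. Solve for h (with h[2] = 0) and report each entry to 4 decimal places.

h = [2.4348, 2.0870, 0.0000]

First-step conditioning: h[2] = 0; for i ≠ 2, h[i] = 1 + Σ_k P[i][k]·h[k].
  h[0] = 1 + 3/8·h[0] + 1/4·h[1]
  h[1] = 1 + 1/8·h[0] + 3/8·h[1]
Solving the 2×2 linear system over states ≠ 2 gives exactly h = [56/23, 48/23, 0] (h[2] = 0 is the target).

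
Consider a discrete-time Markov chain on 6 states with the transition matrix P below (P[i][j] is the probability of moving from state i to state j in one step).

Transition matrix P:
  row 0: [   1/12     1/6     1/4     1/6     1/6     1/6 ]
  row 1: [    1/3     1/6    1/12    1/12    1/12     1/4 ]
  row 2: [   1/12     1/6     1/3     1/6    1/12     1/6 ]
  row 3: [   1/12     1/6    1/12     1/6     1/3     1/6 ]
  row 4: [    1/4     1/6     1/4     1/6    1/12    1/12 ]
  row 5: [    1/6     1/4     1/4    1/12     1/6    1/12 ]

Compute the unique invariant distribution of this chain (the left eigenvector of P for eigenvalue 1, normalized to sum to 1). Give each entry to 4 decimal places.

π = [0.1654, 0.1797, 0.2148, 0.1386, 0.1448, 0.1565]

Balance equations π_j = Σ_i π_i·P[i][j]:
  π_0 = 1/12·π_0 + 1/3·π_1 + 1/12·π_2 + 1/12·π_3 + 1/4·π_4 + 1/6·π_5
  π_1 = 1/6·π_0 + 1/6·π_1 + 1/6·π_2 + 1/6·π_3 + 1/6·π_4 + 1/4·π_5
  π_2 = 1/4·π_0 + 1/12·π_1 + 1/3·π_2 + 1/12·π_3 + 1/4·π_4 + 1/4·π_5
  π_3 = 1/6·π_0 + 1/12·π_1 + 1/6·π_2 + 1/6·π_3 + 1/6·π_4 + 1/12·π_5
  π_4 = 1/6·π_0 + 1/12·π_1 + 1/12·π_2 + 1/3·π_3 + 1/12·π_4 + 1/6·π_5
  normalize: π_0 + π_1 + π_2 + π_3 + π_4 + π_5 = 1
Solving the linear system gives exactly π = [2929/17704, 3977/22130, 9509/44260, 12273/88520, 641/4426, 1732/11065].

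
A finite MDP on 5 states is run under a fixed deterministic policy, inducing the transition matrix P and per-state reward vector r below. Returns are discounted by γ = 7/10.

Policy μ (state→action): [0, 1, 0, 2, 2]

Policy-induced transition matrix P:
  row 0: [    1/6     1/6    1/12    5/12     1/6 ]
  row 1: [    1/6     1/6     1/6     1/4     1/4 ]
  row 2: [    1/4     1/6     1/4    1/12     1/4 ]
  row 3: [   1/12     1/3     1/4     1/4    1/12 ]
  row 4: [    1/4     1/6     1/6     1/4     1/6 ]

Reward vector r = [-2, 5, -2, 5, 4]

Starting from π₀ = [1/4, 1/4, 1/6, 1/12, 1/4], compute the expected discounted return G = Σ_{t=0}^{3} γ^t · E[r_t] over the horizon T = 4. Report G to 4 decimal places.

G = 5.3332

t=0: π = [0.2500, 0.2500, 0.1667, 0.0833, 0.2500], E[r] = 1.8333, γ^t·E[r] = 1.833333, running G = 1.833333
t=1: π = [0.1944, 0.1806, 0.1667, 0.2639, 0.1944], E[r] = 2.2778, γ^t·E[r] = 1.594444, running G = 3.427778
t=2: π = [0.1748, 0.2106, 0.1863, 0.2546, 0.1736], E[r] = 2.2986, γ^t·E[r] = 1.126319, running G = 4.554097
t=3: π = [0.1754, 0.2091, 0.1889, 0.2481, 0.1785], E[r] = 2.2714, γ^t·E[r] = 0.779094, running G = 5.333192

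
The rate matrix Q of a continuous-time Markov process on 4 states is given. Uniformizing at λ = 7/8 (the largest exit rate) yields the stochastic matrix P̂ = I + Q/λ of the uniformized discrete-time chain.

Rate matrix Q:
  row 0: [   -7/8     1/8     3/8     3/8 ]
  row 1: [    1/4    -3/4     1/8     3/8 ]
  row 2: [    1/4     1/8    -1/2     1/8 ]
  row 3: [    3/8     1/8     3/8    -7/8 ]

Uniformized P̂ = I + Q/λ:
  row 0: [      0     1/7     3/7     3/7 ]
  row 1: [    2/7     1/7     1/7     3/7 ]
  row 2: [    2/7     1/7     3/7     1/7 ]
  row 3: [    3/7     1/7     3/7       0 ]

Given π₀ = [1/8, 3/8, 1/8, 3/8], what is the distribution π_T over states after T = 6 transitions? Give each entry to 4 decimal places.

t=0: π = [0.1250, 0.3750, 0.1250, 0.3750]
t=1: π = [0.3036, 0.1429, 0.3214, 0.2321]
t=2: π = [0.2321, 0.1429, 0.3878, 0.2372]
t=3: π = [0.2533, 0.1429, 0.3878, 0.2161]
t=4: π = [0.2442, 0.1429, 0.3878, 0.2252]
t=5: π = [0.2481, 0.1429, 0.3878, 0.2213]
t=6: π = [0.2464, 0.1429, 0.3878, 0.2229]

π = [0.2464, 0.1429, 0.3878, 0.2229]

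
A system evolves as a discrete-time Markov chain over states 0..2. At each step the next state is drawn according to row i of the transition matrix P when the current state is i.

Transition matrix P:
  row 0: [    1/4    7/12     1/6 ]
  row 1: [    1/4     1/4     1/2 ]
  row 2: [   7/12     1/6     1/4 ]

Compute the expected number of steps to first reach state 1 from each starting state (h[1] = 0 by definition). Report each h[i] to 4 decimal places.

First-step conditioning: h[1] = 0; for i ≠ 1, h[i] = 1 + Σ_k P[i][k]·h[k].
  h[0] = 1 + 1/4·h[0] + 1/6·h[2]
  h[2] = 1 + 7/12·h[0] + 1/4·h[2]
Solving the 2×2 linear system over states ≠ 1 gives exactly h = [132/67, 0, 192/67] (h[1] = 0 is the target).

h = [1.9701, 0.0000, 2.8657]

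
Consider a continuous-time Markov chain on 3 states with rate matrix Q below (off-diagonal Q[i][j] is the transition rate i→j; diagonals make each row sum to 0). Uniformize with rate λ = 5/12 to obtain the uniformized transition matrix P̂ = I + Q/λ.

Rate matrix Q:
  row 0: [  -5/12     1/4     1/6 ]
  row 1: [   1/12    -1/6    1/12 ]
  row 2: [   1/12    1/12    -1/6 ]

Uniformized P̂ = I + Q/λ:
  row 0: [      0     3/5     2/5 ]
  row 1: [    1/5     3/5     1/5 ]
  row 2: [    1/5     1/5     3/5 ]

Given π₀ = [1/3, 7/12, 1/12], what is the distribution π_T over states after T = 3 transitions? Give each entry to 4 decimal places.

t=0: π = [0.3333, 0.5833, 0.0833]
t=1: π = [0.1333, 0.5667, 0.3000]
t=2: π = [0.1733, 0.4800, 0.3467]
t=3: π = [0.1653, 0.4613, 0.3733]

π = [0.1653, 0.4613, 0.3733]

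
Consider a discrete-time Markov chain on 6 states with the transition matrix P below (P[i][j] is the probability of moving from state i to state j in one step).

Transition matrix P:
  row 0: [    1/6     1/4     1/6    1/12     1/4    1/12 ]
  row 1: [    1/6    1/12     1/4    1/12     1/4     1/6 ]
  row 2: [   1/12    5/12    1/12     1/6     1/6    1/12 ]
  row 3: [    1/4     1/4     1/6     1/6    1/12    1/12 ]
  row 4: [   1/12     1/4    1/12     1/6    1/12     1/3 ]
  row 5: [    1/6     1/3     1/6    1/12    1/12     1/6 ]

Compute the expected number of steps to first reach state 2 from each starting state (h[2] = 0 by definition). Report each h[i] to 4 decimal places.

First-step conditioning: h[2] = 0; for i ≠ 2, h[i] = 1 + Σ_k P[i][k]·h[k].
  h[0] = 1 + 1/6·h[0] + 1/4·h[1] + 1/12·h[3] + 1/4·h[4] + 1/12·h[5]
  h[1] = 1 + 1/6·h[0] + 1/12·h[1] + 1/12·h[3] + 1/4·h[4] + 1/6·h[5]
  h[3] = 1 + 1/4·h[0] + 1/4·h[1] + 1/6·h[3] + 1/12·h[4] + 1/12·h[5]
  h[4] = 1 + 1/12·h[0] + 1/4·h[1] + 1/6·h[3] + 1/12·h[4] + 1/3·h[5]
  h[5] = 1 + 1/6·h[0] + 1/3·h[1] + 1/12·h[3] + 1/12·h[4] + 1/6·h[5]
Solving the 5×5 linear system over states ≠ 2 gives exactly h = [148752/25405, 137928/25405, 0, 146952/25405, 158652/25405, 145968/25405] (h[2] = 0 is the target).

h = [5.8552, 5.4292, 0.0000, 5.7844, 6.2449, 5.7456]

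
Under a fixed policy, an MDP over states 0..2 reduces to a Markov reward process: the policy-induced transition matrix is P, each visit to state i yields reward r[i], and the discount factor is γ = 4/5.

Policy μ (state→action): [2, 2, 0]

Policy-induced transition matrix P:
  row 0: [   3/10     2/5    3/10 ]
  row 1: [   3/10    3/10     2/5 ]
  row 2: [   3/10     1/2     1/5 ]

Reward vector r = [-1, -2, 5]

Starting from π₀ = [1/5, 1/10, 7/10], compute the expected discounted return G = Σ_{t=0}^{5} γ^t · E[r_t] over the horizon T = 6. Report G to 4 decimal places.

G = 4.0027

t=0: π = [0.2000, 0.1000, 0.7000], E[r] = 3.1000, γ^t·E[r] = 3.100000, running G = 3.100000
t=1: π = [0.3000, 0.4600, 0.2400], E[r] = -0.0200, γ^t·E[r] = -0.016000, running G = 3.084000
t=2: π = [0.3000, 0.3780, 0.3220], E[r] = 0.5540, γ^t·E[r] = 0.354560, running G = 3.438560
t=3: π = [0.3000, 0.3944, 0.3056], E[r] = 0.4392, γ^t·E[r] = 0.224870, running G = 3.663430
t=4: π = [0.3000, 0.3911, 0.3089], E[r] = 0.4622, γ^t·E[r] = 0.189301, running G = 3.852731
t=5: π = [0.3000, 0.3918, 0.3082], E[r] = 0.4576, γ^t·E[r] = 0.149936, running G = 4.002667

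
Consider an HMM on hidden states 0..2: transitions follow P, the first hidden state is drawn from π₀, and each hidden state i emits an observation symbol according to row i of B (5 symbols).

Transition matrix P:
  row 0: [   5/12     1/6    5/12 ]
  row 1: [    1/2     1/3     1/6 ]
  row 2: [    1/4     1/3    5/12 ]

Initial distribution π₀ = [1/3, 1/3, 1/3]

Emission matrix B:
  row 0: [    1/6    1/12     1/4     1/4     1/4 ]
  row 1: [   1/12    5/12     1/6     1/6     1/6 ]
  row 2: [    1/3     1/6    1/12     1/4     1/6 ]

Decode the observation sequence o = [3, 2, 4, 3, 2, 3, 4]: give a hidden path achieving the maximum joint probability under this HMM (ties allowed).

path = [0, 0, 0, 0, 0, 0, 0]

t=0: δ = [8.333e-02, 5.556e-02, 8.333e-02]  (obs o_0=3)
t=1: δ = [8.681e-03, 4.630e-03, 2.894e-03]  ψ = [0, 2, 0]  (obs o_1=2)
t=2: δ = [9.042e-04, 2.572e-04, 6.028e-04]  ψ = [0, 1, 0]  (obs o_2=4)
t=3: δ = [9.419e-05, 3.349e-05, 9.419e-05]  ψ = [0, 2, 0]  (obs o_3=3)
t=4: δ = [9.811e-06, 5.233e-06, 3.270e-06]  ψ = [0, 2, 0]  (obs o_4=2)
t=5: δ = [1.022e-06, 2.907e-07, 1.022e-06]  ψ = [0, 1, 0]  (obs o_5=3)
t=6: δ = [1.065e-07, 5.678e-08, 7.097e-08]  ψ = [0, 2, 0]  (obs o_6=4)
backtrack: best end state = 0; path = [0, 0, 0, 0, 0, 0, 0]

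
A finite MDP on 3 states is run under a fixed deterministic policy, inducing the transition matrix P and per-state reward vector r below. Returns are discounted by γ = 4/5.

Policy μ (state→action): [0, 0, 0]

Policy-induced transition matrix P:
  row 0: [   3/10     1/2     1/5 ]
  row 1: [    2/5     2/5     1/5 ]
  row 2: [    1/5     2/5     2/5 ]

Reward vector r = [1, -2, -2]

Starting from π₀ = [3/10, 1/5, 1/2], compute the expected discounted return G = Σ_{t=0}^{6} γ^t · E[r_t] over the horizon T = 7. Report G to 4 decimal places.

G = -4.3138

t=0: π = [0.3000, 0.2000, 0.5000], E[r] = -1.1000, γ^t·E[r] = -1.100000, running G = -1.100000
t=1: π = [0.2700, 0.4300, 0.3000], E[r] = -1.1900, γ^t·E[r] = -0.952000, running G = -2.052000
t=2: π = [0.3130, 0.4270, 0.2600], E[r] = -1.0610, γ^t·E[r] = -0.679040, running G = -2.731040
t=3: π = [0.3167, 0.4313, 0.2520], E[r] = -1.0499, γ^t·E[r] = -0.537549, running G = -3.268589
t=4: π = [0.3179, 0.4317, 0.2504], E[r] = -1.0462, γ^t·E[r] = -0.428528, running G = -3.697116
t=5: π = [0.3181, 0.4318, 0.2501], E[r] = -1.0456, γ^t·E[r] = -0.342628, running G = -4.039745
t=6: π = [0.3182, 0.4318, 0.2500], E[r] = -1.0455, γ^t·E[r] = -0.274068, running G = -4.313813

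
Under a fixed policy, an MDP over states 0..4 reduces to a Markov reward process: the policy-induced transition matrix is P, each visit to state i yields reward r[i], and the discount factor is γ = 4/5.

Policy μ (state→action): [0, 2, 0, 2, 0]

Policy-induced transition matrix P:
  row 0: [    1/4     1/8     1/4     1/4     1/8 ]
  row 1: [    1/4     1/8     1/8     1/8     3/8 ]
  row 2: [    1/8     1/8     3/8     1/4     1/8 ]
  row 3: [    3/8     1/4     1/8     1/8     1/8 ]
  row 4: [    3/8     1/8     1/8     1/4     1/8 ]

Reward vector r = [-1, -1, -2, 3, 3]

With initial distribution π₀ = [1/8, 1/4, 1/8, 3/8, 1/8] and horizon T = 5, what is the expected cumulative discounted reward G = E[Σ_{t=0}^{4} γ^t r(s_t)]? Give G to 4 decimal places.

G = 1.5159

t=0: π = [0.1250, 0.2500, 0.1250, 0.3750, 0.1250], E[r] = 0.8750, γ^t·E[r] = 0.875000, running G = 0.875000
t=1: π = [0.2969, 0.1719, 0.1719, 0.1719, 0.1875], E[r] = 0.2656, γ^t·E[r] = 0.212500, running G = 1.087500
t=2: π = [0.2734, 0.1465, 0.2051, 0.2070, 0.1680], E[r] = 0.2949, γ^t·E[r] = 0.188750, running G = 1.276250
t=3: π = [0.2712, 0.1509, 0.2104, 0.2058, 0.1616], E[r] = 0.2593, γ^t·E[r] = 0.132750, running G = 1.409000
t=4: π = [0.2696, 0.1507, 0.2115, 0.2054, 0.1627], E[r] = 0.2610, γ^t·E[r] = 0.106913, running G = 1.515913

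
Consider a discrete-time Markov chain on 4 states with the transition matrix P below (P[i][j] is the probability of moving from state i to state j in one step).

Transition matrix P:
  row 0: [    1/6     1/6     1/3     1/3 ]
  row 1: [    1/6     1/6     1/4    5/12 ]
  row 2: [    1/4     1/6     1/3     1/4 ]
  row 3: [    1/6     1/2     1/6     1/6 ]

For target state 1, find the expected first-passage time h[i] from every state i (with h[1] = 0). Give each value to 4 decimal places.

First-step conditioning: h[1] = 0; for i ≠ 1, h[i] = 1 + Σ_k P[i][k]·h[k].
  h[0] = 1 + 1/6·h[0] + 1/3·h[2] + 1/3·h[3]
  h[2] = 1 + 1/4·h[0] + 1/3·h[2] + 1/4·h[3]
  h[3] = 1 + 1/6·h[0] + 1/6·h[2] + 1/6·h[3]
Solving the 3×3 linear system over states ≠ 1 gives exactly h = [498/127, 0, 510/127, 354/127] (h[1] = 0 is the target).

h = [3.9213, 0.0000, 4.0157, 2.7874]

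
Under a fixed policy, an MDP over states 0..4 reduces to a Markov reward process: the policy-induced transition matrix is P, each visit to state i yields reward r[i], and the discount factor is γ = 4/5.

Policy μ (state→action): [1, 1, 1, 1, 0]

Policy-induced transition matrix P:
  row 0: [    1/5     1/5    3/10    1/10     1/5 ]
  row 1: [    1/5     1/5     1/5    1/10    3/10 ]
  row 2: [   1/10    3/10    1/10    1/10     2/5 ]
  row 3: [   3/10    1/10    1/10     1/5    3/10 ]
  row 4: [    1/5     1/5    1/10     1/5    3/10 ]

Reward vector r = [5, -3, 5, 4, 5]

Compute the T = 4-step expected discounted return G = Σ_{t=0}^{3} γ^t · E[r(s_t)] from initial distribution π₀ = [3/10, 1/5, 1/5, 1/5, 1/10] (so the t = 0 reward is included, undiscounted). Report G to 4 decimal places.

G = 9.5352

t=0: π = [0.3000, 0.2000, 0.2000, 0.2000, 0.1000], E[r] = 3.2000, γ^t·E[r] = 3.200000, running G = 3.200000
t=1: π = [0.2000, 0.2000, 0.1800, 0.1300, 0.2900], E[r] = 3.2700, γ^t·E[r] = 2.616000, running G = 5.816000
t=2: π = [0.1950, 0.2050, 0.1600, 0.1420, 0.2980], E[r] = 3.2180, γ^t·E[r] = 2.059520, running G = 7.875520
t=3: π = [0.1982, 0.2018, 0.1595, 0.1440, 0.2965], E[r] = 3.2416, γ^t·E[r] = 1.659699, running G = 9.535219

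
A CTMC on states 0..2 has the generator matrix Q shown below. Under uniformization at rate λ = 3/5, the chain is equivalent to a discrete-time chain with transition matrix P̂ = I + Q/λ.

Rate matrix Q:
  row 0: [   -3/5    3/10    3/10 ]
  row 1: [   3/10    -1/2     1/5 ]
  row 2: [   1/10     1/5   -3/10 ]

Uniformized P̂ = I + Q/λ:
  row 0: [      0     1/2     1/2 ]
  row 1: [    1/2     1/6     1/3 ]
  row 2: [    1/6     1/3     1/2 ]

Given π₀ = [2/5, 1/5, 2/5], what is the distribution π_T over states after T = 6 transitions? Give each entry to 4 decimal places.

π = [0.2348, 0.3186, 0.4466]

t=0: π = [0.4000, 0.2000, 0.4000]
t=1: π = [0.1667, 0.3667, 0.4667]
t=2: π = [0.2611, 0.3000, 0.4389]
t=3: π = [0.2231, 0.3269, 0.4500]
t=4: π = [0.2384, 0.3160, 0.4455]
t=5: π = [0.2323, 0.3204, 0.4473]
t=6: π = [0.2348, 0.3186, 0.4466]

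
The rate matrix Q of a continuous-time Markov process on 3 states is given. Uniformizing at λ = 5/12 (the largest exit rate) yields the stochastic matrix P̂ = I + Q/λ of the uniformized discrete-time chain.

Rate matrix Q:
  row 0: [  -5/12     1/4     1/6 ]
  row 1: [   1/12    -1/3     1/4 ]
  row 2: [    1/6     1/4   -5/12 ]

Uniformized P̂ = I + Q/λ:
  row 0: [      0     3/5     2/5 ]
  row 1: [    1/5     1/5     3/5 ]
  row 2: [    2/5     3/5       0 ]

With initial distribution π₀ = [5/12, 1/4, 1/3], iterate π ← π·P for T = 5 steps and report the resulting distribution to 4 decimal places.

t=0: π = [0.4167, 0.2500, 0.3333]
t=1: π = [0.1833, 0.5000, 0.3167]
t=2: π = [0.2267, 0.4000, 0.3733]
t=3: π = [0.2293, 0.4400, 0.3307]
t=4: π = [0.2203, 0.4240, 0.3557]
t=5: π = [0.2271, 0.4304, 0.3425]

π = [0.2271, 0.4304, 0.3425]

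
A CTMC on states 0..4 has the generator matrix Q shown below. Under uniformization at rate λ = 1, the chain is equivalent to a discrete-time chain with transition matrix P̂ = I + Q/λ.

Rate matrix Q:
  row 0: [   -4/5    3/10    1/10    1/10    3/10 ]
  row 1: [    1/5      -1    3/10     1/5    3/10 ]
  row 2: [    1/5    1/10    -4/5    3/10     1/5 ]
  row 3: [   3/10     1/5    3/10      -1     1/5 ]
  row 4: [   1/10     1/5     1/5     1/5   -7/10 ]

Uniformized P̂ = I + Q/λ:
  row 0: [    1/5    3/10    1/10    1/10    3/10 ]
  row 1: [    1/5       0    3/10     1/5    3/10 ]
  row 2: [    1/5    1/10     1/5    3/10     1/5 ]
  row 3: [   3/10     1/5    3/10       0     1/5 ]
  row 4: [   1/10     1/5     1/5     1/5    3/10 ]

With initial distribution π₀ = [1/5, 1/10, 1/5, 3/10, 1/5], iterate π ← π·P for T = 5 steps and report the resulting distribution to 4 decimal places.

t=0: π = [0.2000, 0.1000, 0.2000, 0.3000, 0.2000]
t=1: π = [0.2100, 0.1800, 0.2200, 0.1400, 0.2500]
t=2: π = [0.1890, 0.1630, 0.2110, 0.1730, 0.2640]
t=3: π = [0.1909, 0.1652, 0.2147, 0.1676, 0.2616]
t=4: π = [0.1906, 0.1646, 0.2142, 0.1689, 0.2618]
t=5: π = [0.1907, 0.1647, 0.2143, 0.1686, 0.2617]

π = [0.1907, 0.1647, 0.2143, 0.1686, 0.2617]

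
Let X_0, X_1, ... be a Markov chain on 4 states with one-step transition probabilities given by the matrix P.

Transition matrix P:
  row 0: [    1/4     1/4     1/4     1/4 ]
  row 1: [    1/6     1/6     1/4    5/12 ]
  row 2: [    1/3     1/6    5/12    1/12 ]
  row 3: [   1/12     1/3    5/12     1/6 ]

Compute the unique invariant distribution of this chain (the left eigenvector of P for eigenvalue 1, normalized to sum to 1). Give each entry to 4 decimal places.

Balance equations π_j = Σ_i π_i·P[i][j]:
  π_0 = 1/4·π_0 + 1/6·π_1 + 1/3·π_2 + 1/12·π_3
  π_1 = 1/4·π_0 + 1/6·π_1 + 1/6·π_2 + 1/3·π_3
  π_2 = 1/4·π_0 + 1/4·π_1 + 5/12·π_2 + 5/12·π_3
  normalize: π_0 + π_1 + π_2 + π_3 = 1
Solving the linear system gives exactly π = [194/863, 381/1726, 591/1726, 183/863].

π = [0.2248, 0.2207, 0.3424, 0.2121]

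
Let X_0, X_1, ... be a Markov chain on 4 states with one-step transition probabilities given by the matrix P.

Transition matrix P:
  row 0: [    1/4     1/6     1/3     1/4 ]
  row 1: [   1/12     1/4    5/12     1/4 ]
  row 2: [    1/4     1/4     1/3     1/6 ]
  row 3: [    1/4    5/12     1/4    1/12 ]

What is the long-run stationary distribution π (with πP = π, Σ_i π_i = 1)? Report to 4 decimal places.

π = [0.2059, 0.2645, 0.3395, 0.1900]

Balance equations π_j = Σ_i π_i·P[i][j]:
  π_0 = 1/4·π_0 + 1/12·π_1 + 1/4·π_2 + 1/4·π_3
  π_1 = 1/6·π_0 + 1/4·π_1 + 1/4·π_2 + 5/12·π_3
  π_2 = 1/3·π_0 + 5/12·π_1 + 1/3·π_2 + 1/4·π_3
  normalize: π_0 + π_1 + π_2 + π_3 = 1
Solving the linear system gives exactly π = [188/913, 483/1826, 310/913, 347/1826].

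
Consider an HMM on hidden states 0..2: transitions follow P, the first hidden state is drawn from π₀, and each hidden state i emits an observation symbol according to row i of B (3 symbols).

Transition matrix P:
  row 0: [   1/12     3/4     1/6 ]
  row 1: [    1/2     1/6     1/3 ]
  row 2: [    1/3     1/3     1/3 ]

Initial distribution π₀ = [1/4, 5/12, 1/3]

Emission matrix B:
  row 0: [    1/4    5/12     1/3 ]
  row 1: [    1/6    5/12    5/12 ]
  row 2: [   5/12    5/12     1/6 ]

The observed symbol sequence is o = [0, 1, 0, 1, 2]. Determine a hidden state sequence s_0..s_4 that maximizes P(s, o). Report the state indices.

path = [2, 0, 1, 0, 1]

t=0: δ = [6.250e-02, 6.944e-02, 1.389e-01]  (obs o_0=0)
t=1: δ = [1.929e-02, 1.953e-02, 1.929e-02]  ψ = [2, 0, 2]  (obs o_1=1)
t=2: δ = [2.441e-03, 2.411e-03, 2.713e-03]  ψ = [1, 0, 1]  (obs o_2=0)
t=3: δ = [5.023e-04, 7.629e-04, 3.768e-04]  ψ = [1, 0, 2]  (obs o_3=1)
t=4: δ = [1.272e-04, 1.570e-04, 4.239e-05]  ψ = [1, 0, 1]  (obs o_4=2)
backtrack: best end state = 1; path = [2, 0, 1, 0, 1]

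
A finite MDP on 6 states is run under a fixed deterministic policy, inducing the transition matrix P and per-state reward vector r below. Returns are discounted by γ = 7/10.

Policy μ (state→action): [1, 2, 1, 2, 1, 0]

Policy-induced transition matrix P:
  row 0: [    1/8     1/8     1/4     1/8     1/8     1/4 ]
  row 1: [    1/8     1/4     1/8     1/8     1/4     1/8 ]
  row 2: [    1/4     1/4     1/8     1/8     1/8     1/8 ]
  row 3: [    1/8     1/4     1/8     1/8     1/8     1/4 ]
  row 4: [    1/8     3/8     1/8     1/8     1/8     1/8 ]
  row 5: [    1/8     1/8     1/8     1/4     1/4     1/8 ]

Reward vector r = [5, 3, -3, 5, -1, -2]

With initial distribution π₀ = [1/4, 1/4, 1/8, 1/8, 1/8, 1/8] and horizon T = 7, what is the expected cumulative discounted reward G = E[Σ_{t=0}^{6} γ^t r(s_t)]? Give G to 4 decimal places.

t=0: π = [0.2500, 0.2500, 0.1250, 0.1250, 0.1250, 0.1250], E[r] = 1.8750, γ^t·E[r] = 1.875000, running G = 1.875000
t=1: π = [0.1406, 0.2188, 0.1563, 0.1406, 0.1719, 0.1719], E[r] = 1.0781, γ^t·E[r] = 0.754688, running G = 2.629688
t=2: π = [0.1445, 0.2324, 0.1426, 0.1465, 0.1738, 0.1602], E[r] = 1.2305, γ^t·E[r] = 0.602930, running G = 3.232617
t=3: π = [0.1428, 0.2336, 0.1431, 0.1450, 0.1741, 0.1614], E[r] = 1.2141, γ^t·E[r] = 0.416440, running G = 3.649057
t=4: π = [0.1429, 0.2337, 0.1429, 0.1452, 0.1744, 0.1610], E[r] = 1.2166, γ^t·E[r] = 0.292102, running G = 3.941159
t=5: π = [0.1429, 0.2338, 0.1429, 0.1451, 0.1743, 0.1610], E[r] = 1.2164, γ^t·E[r] = 0.204441, running G = 4.145600
t=6: π = [0.1429, 0.2338, 0.1429, 0.1451, 0.1744, 0.1610], E[r] = 1.2164, γ^t·E[r] = 0.143111, running G = 4.288711

G = 4.2887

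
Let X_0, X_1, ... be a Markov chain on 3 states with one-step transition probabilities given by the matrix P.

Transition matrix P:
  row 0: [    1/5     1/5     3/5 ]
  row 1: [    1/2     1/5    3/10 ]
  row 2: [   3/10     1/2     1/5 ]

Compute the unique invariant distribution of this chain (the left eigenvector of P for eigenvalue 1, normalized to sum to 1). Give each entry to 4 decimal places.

Balance equations π_j = Σ_i π_i·P[i][j]:
  π_0 = 1/5·π_0 + 1/2·π_1 + 3/10·π_2
  π_1 = 1/5·π_0 + 1/5·π_1 + 1/2·π_2
  normalize: π_0 + π_1 + π_2 = 1
Solving the linear system gives exactly π = [49/149, 46/149, 54/149].

π = [0.3289, 0.3087, 0.3624]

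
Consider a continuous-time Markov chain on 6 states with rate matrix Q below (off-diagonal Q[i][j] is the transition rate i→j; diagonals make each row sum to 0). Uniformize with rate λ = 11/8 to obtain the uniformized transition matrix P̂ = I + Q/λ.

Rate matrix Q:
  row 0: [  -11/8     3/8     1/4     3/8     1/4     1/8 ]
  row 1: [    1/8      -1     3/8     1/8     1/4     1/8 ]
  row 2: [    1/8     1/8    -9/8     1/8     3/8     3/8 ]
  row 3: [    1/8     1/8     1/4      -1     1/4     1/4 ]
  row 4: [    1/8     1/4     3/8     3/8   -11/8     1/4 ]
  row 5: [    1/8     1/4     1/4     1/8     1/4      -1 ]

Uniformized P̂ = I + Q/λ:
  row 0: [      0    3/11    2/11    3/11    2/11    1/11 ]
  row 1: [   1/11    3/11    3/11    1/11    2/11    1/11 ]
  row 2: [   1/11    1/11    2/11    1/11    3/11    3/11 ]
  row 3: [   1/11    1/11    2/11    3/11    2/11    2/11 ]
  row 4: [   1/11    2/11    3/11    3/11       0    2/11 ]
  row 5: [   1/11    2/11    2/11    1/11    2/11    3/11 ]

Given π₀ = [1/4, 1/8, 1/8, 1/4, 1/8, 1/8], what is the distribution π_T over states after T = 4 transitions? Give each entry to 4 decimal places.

π = [0.0833, 0.1702, 0.2127, 0.1676, 0.1701, 0.1959]

t=0: π = [0.2500, 0.1250, 0.1250, 0.2500, 0.1250, 0.1250]
t=1: π = [0.0682, 0.1818, 0.2045, 0.2045, 0.1705, 0.1705]
t=2: π = [0.0847, 0.1674, 0.2138, 0.1715, 0.1694, 0.1932]
t=3: π = [0.0832, 0.1697, 0.2124, 0.1683, 0.1705, 0.1959]
t=4: π = [0.0833, 0.1702, 0.2127, 0.1676, 0.1701, 0.1959]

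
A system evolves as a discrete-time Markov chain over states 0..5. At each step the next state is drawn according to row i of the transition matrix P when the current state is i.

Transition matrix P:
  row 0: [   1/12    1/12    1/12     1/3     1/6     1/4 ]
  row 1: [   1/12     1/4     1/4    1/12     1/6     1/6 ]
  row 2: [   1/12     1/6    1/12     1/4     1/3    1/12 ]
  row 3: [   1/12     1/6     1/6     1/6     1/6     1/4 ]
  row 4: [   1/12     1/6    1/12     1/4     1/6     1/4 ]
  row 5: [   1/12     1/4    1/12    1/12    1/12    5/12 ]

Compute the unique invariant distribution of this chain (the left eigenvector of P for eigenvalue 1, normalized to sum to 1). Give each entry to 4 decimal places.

Balance equations π_j = Σ_i π_i·P[i][j]:
  π_0 = 1/12·π_0 + 1/12·π_1 + 1/12·π_2 + 1/12·π_3 + 1/12·π_4 + 1/12·π_5
  π_1 = 1/12·π_0 + 1/4·π_1 + 1/6·π_2 + 1/6·π_3 + 1/6·π_4 + 1/4·π_5
  π_2 = 1/12·π_0 + 1/4·π_1 + 1/12·π_2 + 1/6·π_3 + 1/12·π_4 + 1/12·π_5
  π_3 = 1/3·π_0 + 1/12·π_1 + 1/4·π_2 + 1/6·π_3 + 1/4·π_4 + 1/12·π_5
  π_4 = 1/6·π_0 + 1/6·π_1 + 1/3·π_2 + 1/6·π_3 + 1/6·π_4 + 1/12·π_5
  normalize: π_0 + π_1 + π_2 + π_3 + π_4 + π_5 = 1
Solving the linear system gives exactly π = [1/12, 20509/103920, 27061/207840, 4357/25980, 34747/207840, 26419/103920].

π = [0.0833, 0.1974, 0.1302, 0.1677, 0.1672, 0.2542]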